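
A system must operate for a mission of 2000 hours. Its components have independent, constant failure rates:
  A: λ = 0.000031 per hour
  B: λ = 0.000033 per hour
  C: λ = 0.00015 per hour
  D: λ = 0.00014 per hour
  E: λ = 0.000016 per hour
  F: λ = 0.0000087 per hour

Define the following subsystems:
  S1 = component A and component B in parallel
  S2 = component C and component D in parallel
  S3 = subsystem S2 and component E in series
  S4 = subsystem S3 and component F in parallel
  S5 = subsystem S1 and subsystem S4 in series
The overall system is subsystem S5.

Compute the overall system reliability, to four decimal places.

0.9946

R(A) = exp(−0.000031 × 2000) = 0.939883
R(B) = exp(−0.000033 × 2000) = 0.936131
R(C) = exp(−0.00015 × 2000) = 0.740818
R(D) = exp(−0.00014 × 2000) = 0.755784
R(E) = exp(−0.000016 × 2000) = 0.968507
R(F) = exp(−0.0000087 × 2000) = 0.982751
Parallel (A and B): 1 − (1 − 0.939883)(1 − 0.936131) = 0.996160
Parallel (C and D): 1 − (1 − 0.740818)(1 − 0.755784) = 0.936704
Series ([0.936704] and E): 0.936704 × 0.968507 = 0.907204
Parallel ([0.907204] and F): 1 − (1 − 0.907204)(1 − 0.982751) = 0.998399
Series ([0.996160] and [0.998399]): 0.996160 × 0.998399 = 0.9946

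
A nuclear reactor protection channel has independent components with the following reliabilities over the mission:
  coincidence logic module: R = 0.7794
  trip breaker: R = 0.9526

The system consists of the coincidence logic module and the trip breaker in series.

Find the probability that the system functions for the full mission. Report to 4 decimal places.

0.7425

Series (coincidence logic module and trip breaker): 0.779400 × 0.952600 = 0.7425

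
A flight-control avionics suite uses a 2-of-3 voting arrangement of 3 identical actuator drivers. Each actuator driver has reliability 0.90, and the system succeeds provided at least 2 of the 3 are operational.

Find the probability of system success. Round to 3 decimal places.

R = Σ_{i=2}^{3} C(3,i) p^i (1−p)^{3−i} with p = 0.90
C(3,2)·0.90^2·0.10^1 = 0.24300
C(3,3)·0.90^3·0.10^0 = 0.72900
Sum = 0.972

0.972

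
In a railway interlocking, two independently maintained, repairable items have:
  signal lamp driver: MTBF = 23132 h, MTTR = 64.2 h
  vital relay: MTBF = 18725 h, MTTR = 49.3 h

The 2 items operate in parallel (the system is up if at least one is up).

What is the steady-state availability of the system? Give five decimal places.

A(signal lamp driver) = MTBF/(MTBF+MTTR) = 23132/(23132+64.2) = 0.997232
A(vital relay) = MTBF/(MTBF+MTTR) = 18725/(18725+49.3) = 0.997374
Parallel availability: 1 − (1 − 0.997232)(1 − 0.997374) = 0.99999

0.99999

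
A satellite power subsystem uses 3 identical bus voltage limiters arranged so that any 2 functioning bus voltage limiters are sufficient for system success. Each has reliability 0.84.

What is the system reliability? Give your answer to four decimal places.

R = Σ_{i=2}^{3} C(3,i) p^i (1−p)^{3−i} with p = 0.84
C(3,2)·0.84^2·0.16^1 = 0.338688
C(3,3)·0.84^3·0.16^0 = 0.592704
Sum = 0.9314

0.9314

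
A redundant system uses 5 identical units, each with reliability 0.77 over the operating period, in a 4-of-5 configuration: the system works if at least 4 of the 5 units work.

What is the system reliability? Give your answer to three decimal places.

0.675

R = Σ_{i=4}^{5} C(5,i) p^i (1−p)^{5−i} with p = 0.77
C(5,4)·0.77^4·0.23^1 = 0.40426
C(5,5)·0.77^5·0.23^0 = 0.27068
Sum = 0.675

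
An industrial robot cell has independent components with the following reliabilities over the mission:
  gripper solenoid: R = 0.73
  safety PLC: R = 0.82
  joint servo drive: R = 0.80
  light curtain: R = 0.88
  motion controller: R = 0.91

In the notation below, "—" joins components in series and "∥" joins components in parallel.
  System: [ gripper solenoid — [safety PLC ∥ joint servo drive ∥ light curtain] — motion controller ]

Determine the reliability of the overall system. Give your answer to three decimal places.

0.661

Parallel (safety PLC, joint servo drive, and light curtain): 1 − (1 − 0.82000)(1 − 0.80000)(1 − 0.88000) = 0.99568
Series (gripper solenoid, [0.99568], and motion controller): 0.73000 × 0.99568 × 0.91000 = 0.661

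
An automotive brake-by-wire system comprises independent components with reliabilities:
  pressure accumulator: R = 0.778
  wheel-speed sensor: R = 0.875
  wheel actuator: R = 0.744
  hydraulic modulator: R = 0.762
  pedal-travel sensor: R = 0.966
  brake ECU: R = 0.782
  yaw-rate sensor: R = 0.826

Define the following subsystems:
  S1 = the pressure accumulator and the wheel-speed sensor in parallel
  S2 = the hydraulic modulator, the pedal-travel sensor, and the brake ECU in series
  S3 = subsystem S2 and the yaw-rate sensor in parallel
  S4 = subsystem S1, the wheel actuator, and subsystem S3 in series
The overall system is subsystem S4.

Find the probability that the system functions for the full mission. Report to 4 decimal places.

0.6699

Parallel (pressure accumulator and wheel-speed sensor): 1 − (1 − 0.778000)(1 − 0.875000) = 0.972250
Series (hydraulic modulator, pedal-travel sensor, and brake ECU): 0.762000 × 0.966000 × 0.782000 = 0.575624
Parallel ([0.575624] and yaw-rate sensor): 1 − (1 − 0.575624)(1 − 0.826000) = 0.926159
Series ([0.972250], wheel actuator, and [0.926159]): 0.972250 × 0.744000 × 0.926159 = 0.6699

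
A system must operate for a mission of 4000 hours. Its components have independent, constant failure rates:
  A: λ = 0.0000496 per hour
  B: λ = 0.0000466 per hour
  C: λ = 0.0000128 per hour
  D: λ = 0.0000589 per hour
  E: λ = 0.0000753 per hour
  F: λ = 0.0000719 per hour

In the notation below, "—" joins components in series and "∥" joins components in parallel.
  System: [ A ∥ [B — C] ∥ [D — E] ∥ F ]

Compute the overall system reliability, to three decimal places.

R(A) = exp(−0.0000496 × 4000) = 0.82004
R(B) = exp(−0.0000466 × 4000) = 0.82994
R(C) = exp(−0.0000128 × 4000) = 0.95009
R(D) = exp(−0.0000589 × 4000) = 0.79010
R(E) = exp(−0.0000753 × 4000) = 0.73993
R(F) = exp(−0.0000719 × 4000) = 0.75006
Series (B and C): 0.82994 × 0.95009 = 0.78852
Series (D and E): 0.79010 × 0.73993 = 0.58462
Parallel (A, [0.78852], [0.58462], and F): 1 − (1 − 0.82004)(1 − 0.78852)(1 − 0.58462)(1 − 0.75006) = 0.996

0.996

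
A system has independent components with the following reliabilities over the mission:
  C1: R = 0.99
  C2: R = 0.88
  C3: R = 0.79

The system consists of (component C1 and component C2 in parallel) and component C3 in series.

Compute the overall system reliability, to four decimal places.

Parallel (C1 and C2): 1 − (1 − 0.990000)(1 − 0.880000) = 0.998800
Series ([0.998800] and C3): 0.998800 × 0.790000 = 0.7891

0.7891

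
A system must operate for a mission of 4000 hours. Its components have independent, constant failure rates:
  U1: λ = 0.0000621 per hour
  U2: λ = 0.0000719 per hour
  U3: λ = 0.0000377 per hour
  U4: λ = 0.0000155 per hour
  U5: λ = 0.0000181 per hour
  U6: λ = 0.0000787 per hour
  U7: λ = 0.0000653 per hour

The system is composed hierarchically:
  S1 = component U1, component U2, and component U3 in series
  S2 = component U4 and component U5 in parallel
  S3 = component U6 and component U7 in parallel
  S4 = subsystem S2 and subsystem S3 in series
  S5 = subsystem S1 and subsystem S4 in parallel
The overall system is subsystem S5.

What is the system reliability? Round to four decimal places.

0.9672

R(U1) = exp(−0.0000621 × 4000) = 0.780048
R(U2) = exp(−0.0000719 × 4000) = 0.750062
R(U3) = exp(−0.0000377 × 4000) = 0.860020
R(U4) = exp(−0.0000155 × 4000) = 0.939883
R(U5) = exp(−0.0000181 × 4000) = 0.930159
R(U6) = exp(−0.0000787 × 4000) = 0.729935
R(U7) = exp(−0.0000653 × 4000) = 0.770127
Series (U1, U2, and U3): 0.780048 × 0.750062 × 0.860020 = 0.503184
Parallel (U4 and U5): 1 − (1 − 0.939883)(1 − 0.930159) = 0.995801
Parallel (U6 and U7): 1 − (1 − 0.729935)(1 − 0.770127) = 0.937919
Series ([0.995801] and [0.937919]): 0.995801 × 0.937919 = 0.933981
Parallel ([0.503184] and [0.933981]): 1 − (1 − 0.503184)(1 − 0.933981) = 0.9672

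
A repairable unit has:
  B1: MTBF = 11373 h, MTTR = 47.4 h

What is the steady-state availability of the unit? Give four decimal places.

0.9958

A(B1) = MTBF/(MTBF+MTTR) = 11373/(11373+47.4) = 0.9958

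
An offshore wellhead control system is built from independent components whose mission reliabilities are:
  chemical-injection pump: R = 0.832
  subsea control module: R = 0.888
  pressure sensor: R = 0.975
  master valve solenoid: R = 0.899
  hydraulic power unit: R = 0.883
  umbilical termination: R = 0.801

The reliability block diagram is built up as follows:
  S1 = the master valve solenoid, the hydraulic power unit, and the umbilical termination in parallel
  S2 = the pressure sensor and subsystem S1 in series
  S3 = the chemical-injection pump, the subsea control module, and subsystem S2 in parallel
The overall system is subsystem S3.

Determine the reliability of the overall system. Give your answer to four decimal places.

Parallel (master valve solenoid, hydraulic power unit, and umbilical termination): 1 − (1 − 0.899000)(1 − 0.883000)(1 − 0.801000) = 0.997648
Series (pressure sensor and [0.997648]): 0.975000 × 0.997648 = 0.972707
Parallel (chemical-injection pump, subsea control module, and [0.972707]): 1 − (1 − 0.832000)(1 − 0.888000)(1 − 0.972707) = 0.9995

0.9995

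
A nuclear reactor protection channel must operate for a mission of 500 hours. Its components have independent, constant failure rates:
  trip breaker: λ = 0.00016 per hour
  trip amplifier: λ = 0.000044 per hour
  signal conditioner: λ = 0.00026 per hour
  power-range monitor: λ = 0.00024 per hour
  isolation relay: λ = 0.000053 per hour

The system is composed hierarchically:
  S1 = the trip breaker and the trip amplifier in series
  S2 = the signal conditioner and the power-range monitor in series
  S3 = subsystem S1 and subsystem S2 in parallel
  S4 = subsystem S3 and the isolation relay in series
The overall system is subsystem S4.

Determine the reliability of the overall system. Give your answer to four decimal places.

0.9530

R(trip breaker) = exp(−0.00016 × 500) = 0.923116
R(trip amplifier) = exp(−0.000044 × 500) = 0.978240
R(signal conditioner) = exp(−0.00026 × 500) = 0.878095
R(power-range monitor) = exp(−0.00024 × 500) = 0.886920
R(isolation relay) = exp(−0.000053 × 500) = 0.973848
Series (trip breaker and trip amplifier): 0.923116 × 0.978240 = 0.903029
Series (signal conditioner and power-range monitor): 0.878095 × 0.886920 = 0.778800
Parallel ([0.903029] and [0.778800]): 1 − (1 − 0.903029)(1 − 0.778800) = 0.978550
Series ([0.978550] and isolation relay): 0.978550 × 0.973848 = 0.9530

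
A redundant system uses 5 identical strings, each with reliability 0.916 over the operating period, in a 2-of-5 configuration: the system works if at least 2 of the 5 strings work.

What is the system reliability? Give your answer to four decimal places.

R = Σ_{i=2}^{5} C(5,i) p^i (1−p)^{5−i} with p = 0.916
C(5,2)·0.916^2·0.084^3 = 0.004973
C(5,3)·0.916^3·0.084^2 = 0.054231
C(5,4)·0.916^4·0.084^1 = 0.295686
C(5,5)·0.916^5·0.084^0 = 0.644878
Sum = 0.9998

0.9998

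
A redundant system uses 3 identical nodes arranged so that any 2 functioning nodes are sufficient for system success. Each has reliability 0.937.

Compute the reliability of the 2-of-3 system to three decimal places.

R = Σ_{i=2}^{3} C(3,i) p^i (1−p)^{3−i} with p = 0.937
C(3,2)·0.937^2·0.063^1 = 0.16594
C(3,3)·0.937^3·0.063^0 = 0.82266
Sum = 0.989

0.989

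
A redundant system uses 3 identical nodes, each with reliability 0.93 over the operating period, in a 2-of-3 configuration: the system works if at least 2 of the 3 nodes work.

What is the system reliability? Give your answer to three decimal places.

R = Σ_{i=2}^{3} C(3,i) p^i (1−p)^{3−i} with p = 0.93
C(3,2)·0.93^2·0.07^1 = 0.18163
C(3,3)·0.93^3·0.07^0 = 0.80436
Sum = 0.986

0.986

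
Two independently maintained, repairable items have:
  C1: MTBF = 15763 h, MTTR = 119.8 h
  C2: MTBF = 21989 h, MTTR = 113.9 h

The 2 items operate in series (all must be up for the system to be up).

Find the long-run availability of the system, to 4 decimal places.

A(C1) = MTBF/(MTBF+MTTR) = 15763/(15763+119.8) = 0.992457
A(C2) = MTBF/(MTBF+MTTR) = 21989/(21989+113.9) = 0.994847
Series availability: 0.992457 × 0.994847 = 0.9873

0.9873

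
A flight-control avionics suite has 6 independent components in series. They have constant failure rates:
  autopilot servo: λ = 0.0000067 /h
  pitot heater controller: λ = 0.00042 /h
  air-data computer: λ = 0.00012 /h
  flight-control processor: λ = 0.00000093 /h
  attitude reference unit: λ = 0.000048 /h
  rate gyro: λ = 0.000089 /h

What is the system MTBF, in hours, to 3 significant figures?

1460

Series of exponential components: λ_sys = Σ λ_i
λ_sys = 0.0000067 + 0.00042 + 0.00012 + 0.00000093 + 0.000048 + 0.000089 = 6.8463e-04 /h
MTBF = 1 / λ_sys = 1460 h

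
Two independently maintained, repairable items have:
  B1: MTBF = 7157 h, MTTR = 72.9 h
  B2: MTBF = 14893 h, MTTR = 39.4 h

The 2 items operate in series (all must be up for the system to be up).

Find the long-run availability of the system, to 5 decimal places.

0.98730

A(B1) = MTBF/(MTBF+MTTR) = 7157/(7157+72.9) = 0.989917
A(B2) = MTBF/(MTBF+MTTR) = 14893/(14893+39.4) = 0.997361
Series availability: 0.989917 × 0.997361 = 0.98730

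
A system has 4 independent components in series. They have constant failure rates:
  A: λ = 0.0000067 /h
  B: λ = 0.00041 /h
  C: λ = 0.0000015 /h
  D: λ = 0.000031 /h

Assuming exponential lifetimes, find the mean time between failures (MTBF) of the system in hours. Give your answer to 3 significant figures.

Series of exponential components: λ_sys = Σ λ_i
λ_sys = 0.0000067 + 0.00041 + 0.0000015 + 0.000031 = 4.4920e-04 /h
MTBF = 1 / λ_sys = 2230 h

2230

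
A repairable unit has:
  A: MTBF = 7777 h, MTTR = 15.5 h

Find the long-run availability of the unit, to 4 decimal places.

0.9980

A(A) = MTBF/(MTBF+MTTR) = 7777/(7777+15.5) = 0.9980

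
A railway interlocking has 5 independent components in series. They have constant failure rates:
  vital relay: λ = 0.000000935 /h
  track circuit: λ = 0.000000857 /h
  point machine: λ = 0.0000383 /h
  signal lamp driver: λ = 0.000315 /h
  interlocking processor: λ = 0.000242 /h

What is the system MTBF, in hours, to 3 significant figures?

1670

Series of exponential components: λ_sys = Σ λ_i
λ_sys = 0.000000935 + 0.000000857 + 0.0000383 + 0.000315 + 0.000242 = 5.9709e-04 /h
MTBF = 1 / λ_sys = 1670 h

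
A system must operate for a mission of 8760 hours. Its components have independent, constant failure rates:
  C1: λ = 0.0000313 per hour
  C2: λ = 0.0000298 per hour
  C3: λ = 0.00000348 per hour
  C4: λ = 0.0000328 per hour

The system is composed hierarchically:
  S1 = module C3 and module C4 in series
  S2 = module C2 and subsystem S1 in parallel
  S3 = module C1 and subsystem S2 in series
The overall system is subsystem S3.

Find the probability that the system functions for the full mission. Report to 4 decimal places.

R(C1) = exp(−0.0000313 × 8760) = 0.760189
R(C2) = exp(−0.0000298 × 8760) = 0.770244
R(C3) = exp(−0.00000348 × 8760) = 0.969975
R(C4) = exp(−0.0000328 × 8760) = 0.750266
Series (C3 and C4): 0.969975 × 0.750266 = 0.727739
Parallel (C2 and [0.727739]): 1 − (1 − 0.770244)(1 − 0.727739) = 0.937446
Series (C1 and [0.937446]): 0.760189 × 0.937446 = 0.7126

0.7126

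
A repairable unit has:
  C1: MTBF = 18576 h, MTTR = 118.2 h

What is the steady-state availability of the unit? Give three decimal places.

0.994

A(C1) = MTBF/(MTBF+MTTR) = 18576/(18576+118.2) = 0.994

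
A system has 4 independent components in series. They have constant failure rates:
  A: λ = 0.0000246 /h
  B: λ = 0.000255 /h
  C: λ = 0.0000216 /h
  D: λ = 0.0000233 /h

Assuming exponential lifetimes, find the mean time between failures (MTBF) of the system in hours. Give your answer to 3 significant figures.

Series of exponential components: λ_sys = Σ λ_i
λ_sys = 0.0000246 + 0.000255 + 0.0000216 + 0.0000233 = 3.2450e-04 /h
MTBF = 1 / λ_sys = 3080 h

3080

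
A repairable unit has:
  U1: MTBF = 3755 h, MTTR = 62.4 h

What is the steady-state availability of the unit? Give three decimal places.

A(U1) = MTBF/(MTBF+MTTR) = 3755/(3755+62.4) = 0.984

0.984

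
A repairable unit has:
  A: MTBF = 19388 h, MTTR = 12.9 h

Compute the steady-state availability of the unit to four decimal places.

0.9993

A(A) = MTBF/(MTBF+MTTR) = 19388/(19388+12.9) = 0.9993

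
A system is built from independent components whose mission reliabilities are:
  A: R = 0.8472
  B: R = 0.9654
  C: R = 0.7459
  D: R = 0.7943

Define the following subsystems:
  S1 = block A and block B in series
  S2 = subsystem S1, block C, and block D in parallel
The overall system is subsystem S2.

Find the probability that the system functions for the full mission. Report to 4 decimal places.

0.9905

Series (A and B): 0.847200 × 0.965400 = 0.817887
Parallel ([0.817887], C, and D): 1 − (1 − 0.817887)(1 − 0.745900)(1 − 0.794300) = 0.9905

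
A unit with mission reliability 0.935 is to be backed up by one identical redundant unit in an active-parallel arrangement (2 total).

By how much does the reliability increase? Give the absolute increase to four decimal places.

0.0608

R_before = 0.935
R_after = 1 − (1 − 0.935)^2 = 0.9958
ΔR = 0.9958 − 0.935 = 0.0608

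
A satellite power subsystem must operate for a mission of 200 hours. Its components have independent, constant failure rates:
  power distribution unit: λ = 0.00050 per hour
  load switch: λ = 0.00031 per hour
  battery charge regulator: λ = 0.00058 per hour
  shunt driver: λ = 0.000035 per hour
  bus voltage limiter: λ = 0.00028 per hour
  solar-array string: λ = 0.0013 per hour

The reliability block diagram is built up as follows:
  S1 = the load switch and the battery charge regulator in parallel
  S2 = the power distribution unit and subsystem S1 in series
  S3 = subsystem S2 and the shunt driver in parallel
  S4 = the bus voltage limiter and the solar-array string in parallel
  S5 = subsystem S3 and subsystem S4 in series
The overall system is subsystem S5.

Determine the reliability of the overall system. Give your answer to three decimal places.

R(power distribution unit) = exp(−0.00050 × 200) = 0.90484
R(load switch) = exp(−0.00031 × 200) = 0.93988
R(battery charge regulator) = exp(−0.00058 × 200) = 0.89048
R(shunt driver) = exp(−0.000035 × 200) = 0.99302
R(bus voltage limiter) = exp(−0.00028 × 200) = 0.94554
R(solar-array string) = exp(−0.0013 × 200) = 0.77105
Parallel (load switch and battery charge regulator): 1 − (1 − 0.93988)(1 − 0.89048) = 0.99342
Series (power distribution unit and [0.99342]): 0.90484 × 0.99342 = 0.89889
Parallel ([0.89889] and shunt driver): 1 − (1 − 0.89889)(1 − 0.99302) = 0.99929
Parallel (bus voltage limiter and solar-array string): 1 − (1 − 0.94554)(1 − 0.77105) = 0.98753
Series ([0.99929] and [0.98753]): 0.99929 × 0.98753 = 0.987

0.987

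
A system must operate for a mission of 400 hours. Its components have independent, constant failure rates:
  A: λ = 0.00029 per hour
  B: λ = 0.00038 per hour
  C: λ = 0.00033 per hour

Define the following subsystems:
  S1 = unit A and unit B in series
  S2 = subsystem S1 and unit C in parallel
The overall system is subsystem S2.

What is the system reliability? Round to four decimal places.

R(A) = exp(−0.00029 × 400) = 0.890475
R(B) = exp(−0.00038 × 400) = 0.858988
R(C) = exp(−0.00033 × 400) = 0.876341
Series (A and B): 0.890475 × 0.858988 = 0.764907
Parallel ([0.764907] and C): 1 − (1 − 0.764907)(1 − 0.876341) = 0.9709

0.9709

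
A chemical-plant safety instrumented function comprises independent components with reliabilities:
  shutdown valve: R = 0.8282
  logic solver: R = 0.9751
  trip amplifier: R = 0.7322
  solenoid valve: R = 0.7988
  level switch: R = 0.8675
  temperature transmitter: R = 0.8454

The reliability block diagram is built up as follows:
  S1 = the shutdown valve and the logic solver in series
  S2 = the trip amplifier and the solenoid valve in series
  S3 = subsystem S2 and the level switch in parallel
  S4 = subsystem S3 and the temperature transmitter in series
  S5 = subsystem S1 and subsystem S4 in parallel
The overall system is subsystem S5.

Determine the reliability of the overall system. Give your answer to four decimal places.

Series (shutdown valve and logic solver): 0.828200 × 0.975100 = 0.807578
Series (trip amplifier and solenoid valve): 0.732200 × 0.798800 = 0.584881
Parallel ([0.584881] and level switch): 1 − (1 − 0.584881)(1 − 0.867500) = 0.944997
Series ([0.944997] and temperature transmitter): 0.944997 × 0.845400 = 0.798900
Parallel ([0.807578] and [0.798900]): 1 − (1 − 0.807578)(1 − 0.798900) = 0.9613

0.9613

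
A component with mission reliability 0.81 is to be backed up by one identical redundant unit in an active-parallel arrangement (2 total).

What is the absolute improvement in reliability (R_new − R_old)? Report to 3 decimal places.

R_before = 0.81
R_after = 1 − (1 − 0.81)^2 = 0.964
ΔR = 0.964 − 0.81 = 0.154

0.154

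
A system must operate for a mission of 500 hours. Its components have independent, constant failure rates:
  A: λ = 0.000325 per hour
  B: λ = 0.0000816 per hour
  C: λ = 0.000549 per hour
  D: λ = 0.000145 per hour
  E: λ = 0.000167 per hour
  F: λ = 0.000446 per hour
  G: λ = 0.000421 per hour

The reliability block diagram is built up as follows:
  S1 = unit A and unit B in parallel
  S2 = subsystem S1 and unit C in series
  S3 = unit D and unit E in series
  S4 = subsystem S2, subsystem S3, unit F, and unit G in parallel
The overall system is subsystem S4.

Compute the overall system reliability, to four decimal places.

R(A) = exp(−0.000325 × 500) = 0.850016
R(B) = exp(−0.0000816 × 500) = 0.960021
R(C) = exp(−0.000549 × 500) = 0.759952
R(D) = exp(−0.000145 × 500) = 0.930066
R(E) = exp(−0.000167 × 500) = 0.919891
R(F) = exp(−0.000446 × 500) = 0.800115
R(G) = exp(−0.000421 × 500) = 0.810179
Parallel (A and B): 1 − (1 − 0.850016)(1 − 0.960021) = 0.994004
Series ([0.994004] and C): 0.994004 × 0.759952 = 0.755395
Series (D and E): 0.930066 × 0.919891 = 0.855559
Parallel ([0.755395], [0.855559], F, and G): 1 − (1 − 0.755395)(1 − 0.855559)(1 − 0.800115)(1 − 0.810179) = 0.9987

0.9987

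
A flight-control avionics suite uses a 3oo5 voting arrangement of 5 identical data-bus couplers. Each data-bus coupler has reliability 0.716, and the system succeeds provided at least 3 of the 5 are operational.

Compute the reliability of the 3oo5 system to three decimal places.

0.857

R = Σ_{i=3}^{5} C(5,i) p^i (1−p)^{5−i} with p = 0.716
C(5,3)·0.716^3·0.284^2 = 0.29606
C(5,4)·0.716^4·0.284^1 = 0.37320
C(5,5)·0.716^5·0.284^0 = 0.18818
Sum = 0.857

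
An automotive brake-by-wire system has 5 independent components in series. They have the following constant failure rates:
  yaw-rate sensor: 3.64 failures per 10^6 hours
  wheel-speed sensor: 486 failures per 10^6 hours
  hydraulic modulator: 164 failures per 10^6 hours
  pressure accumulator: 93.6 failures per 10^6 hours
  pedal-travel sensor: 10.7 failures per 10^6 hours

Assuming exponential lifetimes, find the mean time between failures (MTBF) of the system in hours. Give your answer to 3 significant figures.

1320

Series of exponential components: λ_sys = Σ λ_i
λ_sys = 0.00000364 + 0.000486 + 0.000164 + 0.0000936 + 0.0000107 = 7.5794e-04 /h
MTBF = 1 / λ_sys = 1320 h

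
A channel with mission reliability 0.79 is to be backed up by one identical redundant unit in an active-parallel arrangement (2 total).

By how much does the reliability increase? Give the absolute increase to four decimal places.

R_before = 0.79
R_after = 1 − (1 − 0.79)^2 = 0.9559
ΔR = 0.9559 − 0.79 = 0.1659

0.1659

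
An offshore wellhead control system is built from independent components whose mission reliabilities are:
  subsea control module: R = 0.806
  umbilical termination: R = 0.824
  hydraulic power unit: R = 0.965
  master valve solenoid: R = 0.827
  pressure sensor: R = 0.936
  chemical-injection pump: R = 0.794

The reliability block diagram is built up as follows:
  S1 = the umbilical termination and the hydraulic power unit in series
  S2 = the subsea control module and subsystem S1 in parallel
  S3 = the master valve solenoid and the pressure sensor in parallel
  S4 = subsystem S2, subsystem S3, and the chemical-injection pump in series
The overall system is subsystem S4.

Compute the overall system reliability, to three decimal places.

0.754

Series (umbilical termination and hydraulic power unit): 0.82400 × 0.96500 = 0.79516
Parallel (subsea control module and [0.79516]): 1 − (1 − 0.80600)(1 − 0.79516) = 0.96026
Parallel (master valve solenoid and pressure sensor): 1 − (1 − 0.82700)(1 − 0.93600) = 0.98893
Series ([0.96026], [0.98893], and chemical-injection pump): 0.96026 × 0.98893 × 0.79400 = 0.754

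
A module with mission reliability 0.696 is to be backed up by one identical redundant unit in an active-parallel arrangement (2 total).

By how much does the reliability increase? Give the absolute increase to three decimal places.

0.212

R_before = 0.696
R_after = 1 − (1 − 0.696)^2 = 0.908
ΔR = 0.908 − 0.696 = 0.212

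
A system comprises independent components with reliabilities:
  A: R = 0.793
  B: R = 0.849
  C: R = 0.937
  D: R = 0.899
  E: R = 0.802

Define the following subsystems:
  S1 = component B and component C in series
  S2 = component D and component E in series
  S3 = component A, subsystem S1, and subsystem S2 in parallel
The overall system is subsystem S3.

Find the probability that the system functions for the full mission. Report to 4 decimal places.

0.9882

Series (B and C): 0.849000 × 0.937000 = 0.795513
Series (D and E): 0.899000 × 0.802000 = 0.720998
Parallel (A, [0.795513], and [0.720998]): 1 − (1 − 0.793000)(1 − 0.795513)(1 − 0.720998) = 0.9882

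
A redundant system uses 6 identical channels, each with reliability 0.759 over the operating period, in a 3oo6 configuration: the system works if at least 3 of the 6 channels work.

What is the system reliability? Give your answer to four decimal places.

0.9670

R = Σ_{i=3}^{6} C(6,i) p^i (1−p)^{6−i} with p = 0.759
C(6,3)·0.759^3·0.241^3 = 0.122407
C(6,4)·0.759^4·0.241^2 = 0.289130
C(6,5)·0.759^5·0.241^1 = 0.364231
C(6,6)·0.759^6·0.241^0 = 0.191184
Sum = 0.9670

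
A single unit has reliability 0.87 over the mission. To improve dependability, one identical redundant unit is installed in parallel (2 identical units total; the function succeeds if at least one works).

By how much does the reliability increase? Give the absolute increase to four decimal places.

0.1131

R_before = 0.87
R_after = 1 − (1 − 0.87)^2 = 0.9831
ΔR = 0.9831 − 0.87 = 0.1131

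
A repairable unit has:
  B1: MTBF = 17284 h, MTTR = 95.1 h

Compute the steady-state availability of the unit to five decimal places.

0.99453

A(B1) = MTBF/(MTBF+MTTR) = 17284/(17284+95.1) = 0.99453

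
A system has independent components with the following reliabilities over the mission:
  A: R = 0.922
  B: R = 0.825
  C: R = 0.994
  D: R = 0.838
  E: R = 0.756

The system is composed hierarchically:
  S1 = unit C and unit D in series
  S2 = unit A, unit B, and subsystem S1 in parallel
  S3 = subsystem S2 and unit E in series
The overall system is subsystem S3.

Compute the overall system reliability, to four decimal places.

Series (C and D): 0.994000 × 0.838000 = 0.832972
Parallel (A, B, and [0.832972]): 1 − (1 − 0.922000)(1 − 0.825000)(1 − 0.832972) = 0.997720
Series ([0.997720] and E): 0.997720 × 0.756000 = 0.7543

0.7543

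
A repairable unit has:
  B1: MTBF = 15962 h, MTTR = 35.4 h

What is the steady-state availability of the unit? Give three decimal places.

A(B1) = MTBF/(MTBF+MTTR) = 15962/(15962+35.4) = 0.998

0.998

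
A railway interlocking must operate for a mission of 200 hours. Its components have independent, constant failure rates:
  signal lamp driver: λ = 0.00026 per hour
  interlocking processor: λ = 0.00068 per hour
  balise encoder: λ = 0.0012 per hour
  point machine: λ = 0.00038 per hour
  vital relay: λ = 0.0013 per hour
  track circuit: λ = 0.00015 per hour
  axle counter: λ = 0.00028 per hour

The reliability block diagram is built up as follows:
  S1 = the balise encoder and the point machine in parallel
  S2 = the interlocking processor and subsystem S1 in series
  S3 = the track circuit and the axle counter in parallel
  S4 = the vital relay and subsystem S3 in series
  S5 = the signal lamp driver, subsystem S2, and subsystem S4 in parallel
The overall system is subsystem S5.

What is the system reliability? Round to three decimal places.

R(signal lamp driver) = exp(−0.00026 × 200) = 0.94933
R(interlocking processor) = exp(−0.00068 × 200) = 0.87284
R(balise encoder) = exp(−0.0012 × 200) = 0.78663
R(point machine) = exp(−0.00038 × 200) = 0.92682
R(vital relay) = exp(−0.0013 × 200) = 0.77105
R(track circuit) = exp(−0.00015 × 200) = 0.97045
R(axle counter) = exp(−0.00028 × 200) = 0.94554
Parallel (balise encoder and point machine): 1 − (1 − 0.78663)(1 − 0.92682) = 0.98439
Series (interlocking processor and [0.98439]): 0.87284 × 0.98439 = 0.85921
Parallel (track circuit and axle counter): 1 − (1 − 0.97045)(1 − 0.94554) = 0.99839
Series (vital relay and [0.99839]): 0.77105 × 0.99839 = 0.76981
Parallel (signal lamp driver, [0.85921], and [0.76981]): 1 − (1 − 0.94933)(1 − 0.85921)(1 − 0.76981) = 0.998

0.998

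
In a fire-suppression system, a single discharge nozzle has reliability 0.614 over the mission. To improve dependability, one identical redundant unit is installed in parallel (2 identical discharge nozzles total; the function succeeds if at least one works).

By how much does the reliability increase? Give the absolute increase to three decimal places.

R_before = 0.614
R_after = 1 − (1 − 0.614)^2 = 0.851
ΔR = 0.851 − 0.614 = 0.237

0.237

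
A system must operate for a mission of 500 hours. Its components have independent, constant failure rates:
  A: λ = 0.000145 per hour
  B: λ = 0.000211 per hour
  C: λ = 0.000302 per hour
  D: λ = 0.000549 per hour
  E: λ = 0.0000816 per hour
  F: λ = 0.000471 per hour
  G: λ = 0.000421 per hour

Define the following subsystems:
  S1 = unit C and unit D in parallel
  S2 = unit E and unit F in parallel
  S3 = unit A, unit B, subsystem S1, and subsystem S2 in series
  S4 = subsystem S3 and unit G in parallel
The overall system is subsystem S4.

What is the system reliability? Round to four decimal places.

0.9624

R(A) = exp(−0.000145 × 500) = 0.930066
R(B) = exp(−0.000211 × 500) = 0.899874
R(C) = exp(−0.000302 × 500) = 0.859848
R(D) = exp(−0.000549 × 500) = 0.759952
R(E) = exp(−0.0000816 × 500) = 0.960021
R(F) = exp(−0.000471 × 500) = 0.790176
R(G) = exp(−0.000421 × 500) = 0.810179
Parallel (C and D): 1 − (1 − 0.859848)(1 − 0.759952) = 0.966357
Parallel (E and F): 1 − (1 − 0.960021)(1 − 0.790176) = 0.991611
Series (A, B, [0.966357], and [0.991611]): 0.930066 × 0.899874 × 0.966357 × 0.991611 = 0.802000
Parallel ([0.802000] and G): 1 − (1 − 0.802000)(1 − 0.810179) = 0.9624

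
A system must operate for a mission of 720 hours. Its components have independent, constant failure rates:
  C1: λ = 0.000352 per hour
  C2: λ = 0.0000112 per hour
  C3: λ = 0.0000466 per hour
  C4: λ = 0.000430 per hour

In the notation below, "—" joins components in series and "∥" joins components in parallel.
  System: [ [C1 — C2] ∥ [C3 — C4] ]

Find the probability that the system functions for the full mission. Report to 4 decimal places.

0.9332

R(C1) = exp(−0.000352 × 720) = 0.776126
R(C2) = exp(−0.0000112 × 720) = 0.991968
R(C3) = exp(−0.0000466 × 720) = 0.967005
R(C4) = exp(−0.000430 × 720) = 0.733740
Series (C1 and C2): 0.776126 × 0.991968 = 0.769892
Series (C3 and C4): 0.967005 × 0.733740 = 0.709530
Parallel ([0.769892] and [0.709530]): 1 − (1 − 0.769892)(1 − 0.709530) = 0.9332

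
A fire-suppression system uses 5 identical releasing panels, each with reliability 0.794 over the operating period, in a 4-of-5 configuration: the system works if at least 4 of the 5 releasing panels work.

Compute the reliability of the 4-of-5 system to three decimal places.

0.725

R = Σ_{i=4}^{5} C(5,i) p^i (1−p)^{5−i} with p = 0.794
C(5,4)·0.794^4·0.206^1 = 0.40937
C(5,5)·0.794^5·0.206^0 = 0.31557
Sum = 0.725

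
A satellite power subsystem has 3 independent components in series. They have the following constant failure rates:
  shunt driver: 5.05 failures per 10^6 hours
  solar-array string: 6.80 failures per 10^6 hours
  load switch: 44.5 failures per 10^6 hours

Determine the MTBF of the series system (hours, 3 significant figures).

17700

Series of exponential components: λ_sys = Σ λ_i
λ_sys = 0.00000505 + 0.00000680 + 0.0000445 = 5.6350e-05 /h
MTBF = 1 / λ_sys = 17700 h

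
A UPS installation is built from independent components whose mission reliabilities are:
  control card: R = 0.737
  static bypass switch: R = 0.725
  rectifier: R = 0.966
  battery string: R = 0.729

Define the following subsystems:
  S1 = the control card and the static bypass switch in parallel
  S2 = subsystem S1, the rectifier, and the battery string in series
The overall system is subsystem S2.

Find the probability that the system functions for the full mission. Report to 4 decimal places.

Parallel (control card and static bypass switch): 1 − (1 − 0.737000)(1 − 0.725000) = 0.927675
Series ([0.927675], rectifier, and battery string): 0.927675 × 0.966000 × 0.729000 = 0.6533

0.6533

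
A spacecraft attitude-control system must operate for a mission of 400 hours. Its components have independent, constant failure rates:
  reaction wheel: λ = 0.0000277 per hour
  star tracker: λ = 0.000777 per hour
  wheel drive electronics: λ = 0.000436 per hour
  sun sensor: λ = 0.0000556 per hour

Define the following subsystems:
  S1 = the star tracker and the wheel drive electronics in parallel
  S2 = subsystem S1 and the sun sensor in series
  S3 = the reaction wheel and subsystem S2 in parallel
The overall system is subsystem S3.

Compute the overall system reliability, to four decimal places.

R(reaction wheel) = exp(−0.0000277 × 400) = 0.988981
R(star tracker) = exp(−0.000777 × 400) = 0.732860
R(wheel drive electronics) = exp(−0.000436 × 400) = 0.839961
R(sun sensor) = exp(−0.0000556 × 400) = 0.978005
Parallel (star tracker and wheel drive electronics): 1 − (1 − 0.732860)(1 − 0.839961) = 0.957247
Series ([0.957247] and sun sensor): 0.957247 × 0.978005 = 0.936192
Parallel (reaction wheel and [0.936192]): 1 − (1 − 0.988981)(1 − 0.936192) = 0.9993

0.9993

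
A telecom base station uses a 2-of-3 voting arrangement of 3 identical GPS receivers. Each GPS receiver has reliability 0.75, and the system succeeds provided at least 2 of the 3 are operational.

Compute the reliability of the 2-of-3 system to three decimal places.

0.844

R = Σ_{i=2}^{3} C(3,i) p^i (1−p)^{3−i} with p = 0.75
C(3,2)·0.75^2·0.25^1 = 0.42188
C(3,3)·0.75^3·0.25^0 = 0.42188
Sum = 0.844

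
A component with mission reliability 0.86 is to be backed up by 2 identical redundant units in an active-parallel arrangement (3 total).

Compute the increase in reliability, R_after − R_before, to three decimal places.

0.137

R_before = 0.86
R_after = 1 − (1 − 0.86)^3 = 0.997
ΔR = 0.997 − 0.86 = 0.137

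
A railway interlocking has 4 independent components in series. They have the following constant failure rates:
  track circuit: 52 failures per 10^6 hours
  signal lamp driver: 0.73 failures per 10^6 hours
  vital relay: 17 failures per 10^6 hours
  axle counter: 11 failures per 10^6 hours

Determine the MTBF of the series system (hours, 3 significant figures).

Series of exponential components: λ_sys = Σ λ_i
λ_sys = 0.000052 + 0.00000073 + 0.000017 + 0.000011 = 8.0730e-05 /h
MTBF = 1 / λ_sys = 12400 h

12400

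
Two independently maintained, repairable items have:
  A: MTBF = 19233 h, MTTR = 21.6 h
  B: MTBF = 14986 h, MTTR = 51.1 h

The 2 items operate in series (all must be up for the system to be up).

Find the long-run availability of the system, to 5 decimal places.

A(A) = MTBF/(MTBF+MTTR) = 19233/(19233+21.6) = 0.998878
A(B) = MTBF/(MTBF+MTTR) = 14986/(14986+51.1) = 0.996602
Series availability: 0.998878 × 0.996602 = 0.99548

0.99548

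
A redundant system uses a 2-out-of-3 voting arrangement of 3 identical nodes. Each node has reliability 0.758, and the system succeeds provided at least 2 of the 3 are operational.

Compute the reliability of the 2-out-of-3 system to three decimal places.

0.853

R = Σ_{i=2}^{3} C(3,i) p^i (1−p)^{3−i} with p = 0.758
C(3,2)·0.758^2·0.242^1 = 0.41713
C(3,3)·0.758^3·0.242^0 = 0.43552
Sum = 0.853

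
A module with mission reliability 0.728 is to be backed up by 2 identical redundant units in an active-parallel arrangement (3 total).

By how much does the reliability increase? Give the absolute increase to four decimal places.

R_before = 0.728
R_after = 1 − (1 − 0.728)^3 = 0.9799
ΔR = 0.9799 − 0.728 = 0.2519

0.2519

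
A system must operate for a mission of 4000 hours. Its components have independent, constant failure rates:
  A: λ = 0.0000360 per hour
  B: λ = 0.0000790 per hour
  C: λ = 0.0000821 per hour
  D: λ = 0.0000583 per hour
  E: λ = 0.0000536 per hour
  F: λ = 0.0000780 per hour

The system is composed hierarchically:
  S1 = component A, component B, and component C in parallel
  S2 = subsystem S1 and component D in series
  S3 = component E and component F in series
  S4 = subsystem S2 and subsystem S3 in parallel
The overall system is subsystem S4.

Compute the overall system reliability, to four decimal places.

R(A) = exp(−0.0000360 × 4000) = 0.865888
R(B) = exp(−0.0000790 × 4000) = 0.729059
R(C) = exp(−0.0000821 × 4000) = 0.720075
R(D) = exp(−0.0000583 × 4000) = 0.791995
R(E) = exp(−0.0000536 × 4000) = 0.807026
R(F) = exp(−0.0000780 × 4000) = 0.731982
Parallel (A, B, and C): 1 − (1 − 0.865888)(1 − 0.729059)(1 − 0.720075) = 0.989829
Series ([0.989829] and D): 0.989829 × 0.791995 = 0.783940
Series (E and F): 0.807026 × 0.731982 = 0.590729
Parallel ([0.783940] and [0.590729]): 1 − (1 − 0.783940)(1 − 0.590729) = 0.9116

0.9116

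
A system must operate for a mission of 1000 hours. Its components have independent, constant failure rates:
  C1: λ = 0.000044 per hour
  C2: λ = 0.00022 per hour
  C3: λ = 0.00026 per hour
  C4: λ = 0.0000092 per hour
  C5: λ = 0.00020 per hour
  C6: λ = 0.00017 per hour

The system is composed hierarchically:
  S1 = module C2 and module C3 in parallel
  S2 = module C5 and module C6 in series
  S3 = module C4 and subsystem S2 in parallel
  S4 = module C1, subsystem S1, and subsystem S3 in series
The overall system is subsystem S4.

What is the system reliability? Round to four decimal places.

R(C1) = exp(−0.000044 × 1000) = 0.956954
R(C2) = exp(−0.00022 × 1000) = 0.802519
R(C3) = exp(−0.00026 × 1000) = 0.771052
R(C4) = exp(−0.0000092 × 1000) = 0.990842
R(C5) = exp(−0.00020 × 1000) = 0.818731
R(C6) = exp(−0.00017 × 1000) = 0.843665
Parallel (C2 and C3): 1 − (1 − 0.802519)(1 − 0.771052) = 0.954787
Series (C5 and C6): 0.818731 × 0.843665 = 0.690735
Parallel (C4 and [0.690735]): 1 − (1 − 0.990842)(1 − 0.690735) = 0.997168
Series (C1, [0.954787], and [0.997168]): 0.956954 × 0.954787 × 0.997168 = 0.9111

0.9111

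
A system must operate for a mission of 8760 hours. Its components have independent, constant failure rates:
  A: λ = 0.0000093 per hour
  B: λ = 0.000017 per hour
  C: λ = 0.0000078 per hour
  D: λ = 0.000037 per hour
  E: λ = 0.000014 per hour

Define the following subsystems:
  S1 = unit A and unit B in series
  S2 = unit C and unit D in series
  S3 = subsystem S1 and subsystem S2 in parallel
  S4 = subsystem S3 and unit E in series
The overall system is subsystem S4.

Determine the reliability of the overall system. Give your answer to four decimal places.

R(A) = exp(−0.0000093 × 8760) = 0.921762
R(B) = exp(−0.000017 × 8760) = 0.861638
R(C) = exp(−0.0000078 × 8760) = 0.933954
R(D) = exp(−0.000037 × 8760) = 0.723163
R(E) = exp(−0.000014 × 8760) = 0.884582
Series (A and B): 0.921762 × 0.861638 = 0.794225
Series (C and D): 0.933954 × 0.723163 = 0.675401
Parallel ([0.794225] and [0.675401]): 1 − (1 − 0.794225)(1 − 0.675401) = 0.933206
Series ([0.933206] and E): 0.933206 × 0.884582 = 0.8255

0.8255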